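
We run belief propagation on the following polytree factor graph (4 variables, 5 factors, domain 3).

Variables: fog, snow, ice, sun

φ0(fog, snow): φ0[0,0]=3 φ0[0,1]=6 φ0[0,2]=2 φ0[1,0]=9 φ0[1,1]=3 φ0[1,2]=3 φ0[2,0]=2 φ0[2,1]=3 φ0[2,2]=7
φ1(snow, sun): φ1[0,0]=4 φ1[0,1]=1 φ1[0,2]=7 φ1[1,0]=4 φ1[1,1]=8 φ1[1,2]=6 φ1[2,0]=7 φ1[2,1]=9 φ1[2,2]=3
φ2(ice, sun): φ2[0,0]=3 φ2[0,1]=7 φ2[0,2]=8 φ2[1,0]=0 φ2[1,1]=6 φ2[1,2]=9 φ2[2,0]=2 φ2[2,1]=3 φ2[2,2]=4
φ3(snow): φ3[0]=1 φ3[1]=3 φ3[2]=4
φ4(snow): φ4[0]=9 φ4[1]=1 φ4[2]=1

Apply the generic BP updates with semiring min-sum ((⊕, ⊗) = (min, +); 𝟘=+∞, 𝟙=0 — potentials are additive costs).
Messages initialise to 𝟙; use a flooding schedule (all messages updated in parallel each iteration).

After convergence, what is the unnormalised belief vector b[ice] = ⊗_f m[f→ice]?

b[ice] = [14, 11, 13]

init: all messages = 𝟙 over 3 values
r1 m[φ0→fog] = [2, 3, 2]
r1 m[φ0→snow] = [2, 3, 2]
r1 m[φ1→snow] = [1, 4, 3]
r1 m[φ1→sun] = [4, 1, 3]
r1 m[φ2→ice] = [3, 0, 2]
r1 m[φ2→sun] = [0, 3, 4]
r1 m[φ3→snow] = [1, 3, 4]
r1 m[φ4→snow] = [9, 1, 1]
r1 m[fog→φ0] = [0, 0, 0]
r1 m[snow→φ0] = [0, 0, 0]
r1 m[snow→φ1] = [0, 0, 0]
r1 m[snow→φ3] = [0, 0, 0]
r1 m[snow→φ4] = [0, 0, 0]
r1 m[ice→φ2] = [0, 0, 0]
r1 m[sun→φ1] = [0, 0, 0]
r1 m[sun→φ2] = [0, 0, 0]
r2 m[φ0→fog] = [2, 3, 2]
r2 m[φ0→snow] = [2, 3, 2]
r2 m[φ1→snow] = [1, 4, 3]
r2 m[φ1→sun] = [4, 1, 3]
r2 m[φ2→ice] = [3, 0, 2]
r2 m[φ2→sun] = [0, 3, 4]
r2 m[φ3→snow] = [1, 3, 4]
r2 m[φ4→snow] = [9, 1, 1]
r2 m[fog→φ0] = [0, 0, 0]
r2 m[snow→φ0] = [11, 8, 8]
r2 m[snow→φ1] = [12, 7, 7]
r2 m[snow→φ3] = [12, 8, 6]
r2 m[snow→φ4] = [4, 10, 9]
r2 m[ice→φ2] = [0, 0, 0]
r2 m[sun→φ1] = [0, 3, 4]
r2 m[sun→φ2] = [4, 1, 3]
r3 m[φ0→fog] = [10, 11, 11]
r3 m[φ0→snow] = [2, 3, 2]
r3 m[φ1→snow] = [4, 4, 7]
r3 m[φ1→sun] = [11, 13, 10]
r3 m[φ2→ice] = [7, 4, 4]
r3 m[φ2→sun] = [0, 3, 4]
r3 m[φ3→snow] = [1, 3, 4]
r3 m[φ4→snow] = [9, 1, 1]
r3 m[fog→φ0] = [0, 0, 0]
r3 m[snow→φ0] = [11, 8, 8]
r3 m[snow→φ1] = [12, 7, 7]
r3 m[snow→φ3] = [12, 8, 6]
r3 m[snow→φ4] = [4, 10, 9]
r3 m[ice→φ2] = [0, 0, 0]
r3 m[sun→φ1] = [0, 3, 4]
r3 m[sun→φ2] = [4, 1, 3]
r4 m[φ0→fog] = [10, 11, 11]
r4 m[φ0→snow] = [2, 3, 2]
r4 m[φ1→snow] = [4, 4, 7]
r4 m[φ1→sun] = [11, 13, 10]
r4 m[φ2→ice] = [7, 4, 4]
r4 m[φ2→sun] = [0, 3, 4]
r4 m[φ3→snow] = [1, 3, 4]
r4 m[φ4→snow] = [9, 1, 1]
r4 m[fog→φ0] = [0, 0, 0]
r4 m[snow→φ0] = [14, 8, 12]
r4 m[snow→φ1] = [12, 7, 7]
r4 m[snow→φ3] = [15, 8, 10]
r4 m[snow→φ4] = [7, 10, 13]
r4 m[ice→φ2] = [0, 0, 0]
r4 m[sun→φ1] = [0, 3, 4]
r4 m[sun→φ2] = [11, 13, 10]
r5 m[φ0→fog] = [14, 11, 11]
r5 m[φ0→snow] = [2, 3, 2]
r5 m[φ1→snow] = [4, 4, 7]
r5 m[φ1→sun] = [11, 13, 10]
r5 m[φ2→ice] = [14, 11, 13]
r5 m[φ2→sun] = [0, 3, 4]
r5 m[φ3→snow] = [1, 3, 4]
r5 m[φ4→snow] = [9, 1, 1]
r5 m[fog→φ0] = [0, 0, 0]
r5 m[snow→φ0] = [14, 8, 12]
r5 m[snow→φ1] = [12, 7, 7]
r5 m[snow→φ3] = [15, 8, 10]
r5 m[snow→φ4] = [7, 10, 13]
r5 m[ice→φ2] = [0, 0, 0]
r5 m[sun→φ1] = [0, 3, 4]
r5 m[sun→φ2] = [11, 13, 10]
r6 m[φ0→fog] = [14, 11, 11]
r6 m[φ0→snow] = [2, 3, 2]
r6 m[φ1→snow] = [4, 4, 7]
r6 m[φ1→sun] = [11, 13, 10]
r6 m[φ2→ice] = [14, 11, 13]
r6 m[φ2→sun] = [0, 3, 4]
r6 m[φ3→snow] = [1, 3, 4]
r6 m[φ4→snow] = [9, 1, 1]
r6 m[fog→φ0] = [0, 0, 0]
r6 m[snow→φ0] = [14, 8, 12]
r6 m[snow→φ1] = [12, 7, 7]
r6 m[snow→φ3] = [15, 8, 10]
r6 m[snow→φ4] = [7, 10, 13]
r6 m[ice→φ2] = [0, 0, 0]
r6 m[sun→φ1] = [0, 3, 4]
r6 m[sun→φ2] = [11, 13, 10]
fixed point reached at round 6
b[ice] = ⊗ incoming = [14, 11, 13]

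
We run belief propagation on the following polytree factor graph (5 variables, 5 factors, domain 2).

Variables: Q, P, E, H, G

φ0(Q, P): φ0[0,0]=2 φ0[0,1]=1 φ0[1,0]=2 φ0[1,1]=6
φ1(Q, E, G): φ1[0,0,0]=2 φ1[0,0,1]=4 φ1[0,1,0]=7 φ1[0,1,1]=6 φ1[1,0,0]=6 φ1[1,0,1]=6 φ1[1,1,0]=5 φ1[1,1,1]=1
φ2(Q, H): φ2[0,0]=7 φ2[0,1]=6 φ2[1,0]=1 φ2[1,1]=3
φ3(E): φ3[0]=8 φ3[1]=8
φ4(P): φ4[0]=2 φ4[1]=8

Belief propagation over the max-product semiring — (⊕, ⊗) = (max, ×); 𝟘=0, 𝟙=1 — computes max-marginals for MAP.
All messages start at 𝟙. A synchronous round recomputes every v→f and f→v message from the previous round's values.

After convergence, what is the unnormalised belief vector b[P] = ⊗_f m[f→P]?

init: all messages = 𝟙 over 2 values
r1 m[φ0→Q] = [2, 6]
r1 m[φ0→P] = [2, 6]
r1 m[φ1→Q] = [7, 6]
r1 m[φ1→E] = [6, 7]
r1 m[φ1→G] = [7, 6]
r1 m[φ2→Q] = [7, 3]
r1 m[φ2→H] = [7, 6]
r1 m[φ3→E] = [8, 8]
r1 m[φ4→P] = [2, 8]
r1 m[Q→φ0] = [1, 1]
r1 m[Q→φ1] = [1, 1]
r1 m[Q→φ2] = [1, 1]
r1 m[P→φ0] = [1, 1]
r1 m[P→φ4] = [1, 1]
r1 m[E→φ1] = [1, 1]
r1 m[E→φ3] = [1, 1]
r1 m[H→φ2] = [1, 1]
r1 m[G→φ1] = [1, 1]
r2 m[φ0→Q] = [2, 6]
r2 m[φ0→P] = [2, 6]
r2 m[φ1→Q] = [7, 6]
r2 m[φ1→E] = [6, 7]
r2 m[φ1→G] = [7, 6]
r2 m[φ2→Q] = [7, 3]
r2 m[φ2→H] = [7, 6]
r2 m[φ3→E] = [8, 8]
r2 m[φ4→P] = [2, 8]
r2 m[Q→φ0] = [49, 18]
r2 m[Q→φ1] = [14, 18]
r2 m[Q→φ2] = [14, 36]
r2 m[P→φ0] = [2, 8]
r2 m[P→φ4] = [2, 6]
r2 m[E→φ1] = [8, 8]
r2 m[E→φ3] = [6, 7]
r2 m[H→φ2] = [1, 1]
r2 m[G→φ1] = [1, 1]
r3 m[φ0→Q] = [8, 48]
r3 m[φ0→P] = [98, 108]
r3 m[φ1→Q] = [56, 48]
r3 m[φ1→E] = [108, 98]
r3 m[φ1→G] = [864, 864]
r3 m[φ2→Q] = [7, 3]
r3 m[φ2→H] = [98, 108]
r3 m[φ3→E] = [8, 8]
r3 m[φ4→P] = [2, 8]
r3 m[Q→φ0] = [49, 18]
r3 m[Q→φ1] = [14, 18]
r3 m[Q→φ2] = [14, 36]
r3 m[P→φ0] = [2, 8]
r3 m[P→φ4] = [2, 6]
r3 m[E→φ1] = [8, 8]
r3 m[E→φ3] = [6, 7]
r3 m[H→φ2] = [1, 1]
r3 m[G→φ1] = [1, 1]
r4 m[φ0→Q] = [8, 48]
r4 m[φ0→P] = [98, 108]
r4 m[φ1→Q] = [56, 48]
r4 m[φ1→E] = [108, 98]
r4 m[φ1→G] = [864, 864]
r4 m[φ2→Q] = [7, 3]
r4 m[φ2→H] = [98, 108]
r4 m[φ3→E] = [8, 8]
r4 m[φ4→P] = [2, 8]
r4 m[Q→φ0] = [392, 144]
r4 m[Q→φ1] = [56, 144]
r4 m[Q→φ2] = [448, 2304]
r4 m[P→φ0] = [2, 8]
r4 m[P→φ4] = [98, 108]
r4 m[E→φ1] = [8, 8]
r4 m[E→φ3] = [108, 98]
r4 m[H→φ2] = [1, 1]
r4 m[G→φ1] = [1, 1]
r5 m[φ0→Q] = [8, 48]
r5 m[φ0→P] = [784, 864]
r5 m[φ1→Q] = [56, 48]
r5 m[φ1→E] = [864, 720]
r5 m[φ1→G] = [6912, 6912]
r5 m[φ2→Q] = [7, 3]
r5 m[φ2→H] = [3136, 6912]
r5 m[φ3→E] = [8, 8]
r5 m[φ4→P] = [2, 8]
r5 m[Q→φ0] = [392, 144]
r5 m[Q→φ1] = [56, 144]
r5 m[Q→φ2] = [448, 2304]
r5 m[P→φ0] = [2, 8]
r5 m[P→φ4] = [98, 108]
r5 m[E→φ1] = [8, 8]
r5 m[E→φ3] = [108, 98]
r5 m[H→φ2] = [1, 1]
r5 m[G→φ1] = [1, 1]
r6 m[φ0→Q] = [8, 48]
r6 m[φ0→P] = [784, 864]
r6 m[φ1→Q] = [56, 48]
r6 m[φ1→E] = [864, 720]
r6 m[φ1→G] = [6912, 6912]
r6 m[φ2→Q] = [7, 3]
r6 m[φ2→H] = [3136, 6912]
r6 m[φ3→E] = [8, 8]
r6 m[φ4→P] = [2, 8]
r6 m[Q→φ0] = [392, 144]
r6 m[Q→φ1] = [56, 144]
r6 m[Q→φ2] = [448, 2304]
r6 m[P→φ0] = [2, 8]
r6 m[P→φ4] = [784, 864]
r6 m[E→φ1] = [8, 8]
r6 m[E→φ3] = [864, 720]
r6 m[H→φ2] = [1, 1]
r6 m[G→φ1] = [1, 1]
r7 m[φ0→Q] = [8, 48]
r7 m[φ0→P] = [784, 864]
r7 m[φ1→Q] = [56, 48]
r7 m[φ1→E] = [864, 720]
r7 m[φ1→G] = [6912, 6912]
r7 m[φ2→Q] = [7, 3]
r7 m[φ2→H] = [3136, 6912]
r7 m[φ3→E] = [8, 8]
r7 m[φ4→P] = [2, 8]
r7 m[Q→φ0] = [392, 144]
r7 m[Q→φ1] = [56, 144]
r7 m[Q→φ2] = [448, 2304]
r7 m[P→φ0] = [2, 8]
r7 m[P→φ4] = [784, 864]
r7 m[E→φ1] = [8, 8]
r7 m[E→φ3] = [864, 720]
r7 m[H→φ2] = [1, 1]
r7 m[G→φ1] = [1, 1]
fixed point reached at round 7
b[P] = ⊗ incoming = [1568, 6912]

b[P] = [1568, 6912]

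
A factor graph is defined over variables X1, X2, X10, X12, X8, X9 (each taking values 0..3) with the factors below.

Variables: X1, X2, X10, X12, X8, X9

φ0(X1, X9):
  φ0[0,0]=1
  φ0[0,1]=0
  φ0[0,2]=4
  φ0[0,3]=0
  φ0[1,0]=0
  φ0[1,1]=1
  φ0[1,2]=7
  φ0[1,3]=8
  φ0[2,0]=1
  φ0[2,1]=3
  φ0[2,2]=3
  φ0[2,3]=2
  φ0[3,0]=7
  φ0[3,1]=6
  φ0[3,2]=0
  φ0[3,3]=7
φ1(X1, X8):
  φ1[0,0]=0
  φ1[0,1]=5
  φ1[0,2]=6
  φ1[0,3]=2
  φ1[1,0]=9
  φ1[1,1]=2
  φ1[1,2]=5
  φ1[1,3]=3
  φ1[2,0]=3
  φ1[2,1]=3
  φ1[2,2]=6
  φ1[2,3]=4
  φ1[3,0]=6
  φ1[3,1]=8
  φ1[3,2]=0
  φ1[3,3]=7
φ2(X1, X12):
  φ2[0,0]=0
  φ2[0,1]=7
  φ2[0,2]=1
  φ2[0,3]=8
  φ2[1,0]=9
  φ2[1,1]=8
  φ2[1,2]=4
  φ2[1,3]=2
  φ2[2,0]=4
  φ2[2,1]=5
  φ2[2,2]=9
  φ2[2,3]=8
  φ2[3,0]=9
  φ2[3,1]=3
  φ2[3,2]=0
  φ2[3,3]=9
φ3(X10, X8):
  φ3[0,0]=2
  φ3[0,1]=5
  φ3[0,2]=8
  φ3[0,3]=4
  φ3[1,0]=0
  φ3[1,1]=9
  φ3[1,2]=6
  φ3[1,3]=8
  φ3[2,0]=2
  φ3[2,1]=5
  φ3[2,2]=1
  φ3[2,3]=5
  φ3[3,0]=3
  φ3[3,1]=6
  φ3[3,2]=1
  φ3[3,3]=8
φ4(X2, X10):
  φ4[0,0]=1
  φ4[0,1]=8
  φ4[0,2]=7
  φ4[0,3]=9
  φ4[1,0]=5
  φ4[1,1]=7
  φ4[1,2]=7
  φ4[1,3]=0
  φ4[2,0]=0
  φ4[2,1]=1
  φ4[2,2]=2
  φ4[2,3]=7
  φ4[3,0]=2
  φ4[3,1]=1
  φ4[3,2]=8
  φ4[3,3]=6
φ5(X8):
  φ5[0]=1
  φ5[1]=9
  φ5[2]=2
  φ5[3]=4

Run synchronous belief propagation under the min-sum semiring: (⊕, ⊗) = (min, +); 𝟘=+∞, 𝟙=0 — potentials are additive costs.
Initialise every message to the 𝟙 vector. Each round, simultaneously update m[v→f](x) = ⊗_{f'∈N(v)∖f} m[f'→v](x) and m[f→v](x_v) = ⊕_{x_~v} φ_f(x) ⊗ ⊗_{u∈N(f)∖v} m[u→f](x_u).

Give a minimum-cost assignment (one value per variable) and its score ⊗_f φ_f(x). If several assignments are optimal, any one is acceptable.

init: all messages = 𝟙 over 4 values
r1 m[φ0→X1] = [0, 0, 1, 0]
r1 m[φ0→X9] = [0, 0, 0, 0]
r1 m[φ1→X1] = [0, 2, 3, 0]
r1 m[φ1→X8] = [0, 2, 0, 2]
r1 m[φ2→X1] = [0, 2, 4, 0]
r1 m[φ2→X12] = [0, 3, 0, 2]
r1 m[φ3→X10] = [2, 0, 1, 1]
r1 m[φ3→X8] = [0, 5, 1, 4]
r1 m[φ4→X2] = [1, 0, 0, 1]
r1 m[φ4→X10] = [0, 1, 2, 0]
r1 m[φ5→X8] = [1, 9, 2, 4]
r1 m[X1→φ0] = [0, 0, 0, 0]
r1 m[X1→φ1] = [0, 0, 0, 0]
r1 m[X1→φ2] = [0, 0, 0, 0]
r1 m[X2→φ4] = [0, 0, 0, 0]
r1 m[X10→φ3] = [0, 0, 0, 0]
r1 m[X10→φ4] = [0, 0, 0, 0]
r1 m[X12→φ2] = [0, 0, 0, 0]
r1 m[X8→φ1] = [0, 0, 0, 0]
r1 m[X8→φ3] = [0, 0, 0, 0]
r1 m[X8→φ5] = [0, 0, 0, 0]
r1 m[X9→φ0] = [0, 0, 0, 0]
r2 m[φ0→X1] = [0, 0, 1, 0]
r2 m[φ0→X9] = [0, 0, 0, 0]
r2 m[φ1→X1] = [0, 2, 3, 0]
r2 m[φ1→X8] = [0, 2, 0, 2]
r2 m[φ2→X1] = [0, 2, 4, 0]
r2 m[φ2→X12] = [0, 3, 0, 2]
r2 m[φ3→X10] = [2, 0, 1, 1]
r2 m[φ3→X8] = [0, 5, 1, 4]
r2 m[φ4→X2] = [1, 0, 0, 1]
r2 m[φ4→X10] = [0, 1, 2, 0]
r2 m[φ5→X8] = [1, 9, 2, 4]
r2 m[X1→φ0] = [0, 4, 7, 0]
r2 m[X1→φ1] = [0, 2, 5, 0]
r2 m[X1→φ2] = [0, 2, 4, 0]
r2 m[X2→φ4] = [0, 0, 0, 0]
r2 m[X10→φ3] = [0, 1, 2, 0]
r2 m[X10→φ4] = [2, 0, 1, 1]
r2 m[X12→φ2] = [0, 0, 0, 0]
r2 m[X8→φ1] = [1, 14, 3, 8]
r2 m[X8→φ3] = [1, 11, 2, 6]
r2 m[X8→φ5] = [0, 7, 1, 6]
r2 m[X9→φ0] = [0, 0, 0, 0]
r3 m[φ0→X1] = [0, 0, 1, 0]
r3 m[φ0→X9] = [1, 0, 0, 0]
r3 m[φ1→X1] = [1, 8, 4, 3]
r3 m[φ1→X8] = [0, 4, 0, 2]
r3 m[φ2→X1] = [0, 2, 4, 0]
r3 m[φ2→X12] = [0, 3, 0, 4]
r3 m[φ3→X10] = [3, 1, 3, 3]
r3 m[φ3→X8] = [1, 5, 1, 4]
r3 m[φ4→X2] = [3, 1, 1, 1]
r3 m[φ4→X10] = [0, 1, 2, 0]
r3 m[φ5→X8] = [1, 9, 2, 4]
r3 m[X1→φ0] = [0, 4, 7, 0]
r3 m[X1→φ1] = [0, 2, 5, 0]
r3 m[X1→φ2] = [0, 2, 4, 0]
r3 m[X2→φ4] = [0, 0, 0, 0]
r3 m[X10→φ3] = [0, 1, 2, 0]
r3 m[X10→φ4] = [2, 0, 1, 1]
r3 m[X12→φ2] = [0, 0, 0, 0]
r3 m[X8→φ1] = [1, 14, 3, 8]
r3 m[X8→φ3] = [1, 11, 2, 6]
r3 m[X8→φ5] = [0, 7, 1, 6]
r3 m[X9→φ0] = [0, 0, 0, 0]
r4 m[φ0→X1] = [0, 0, 1, 0]
r4 m[φ0→X9] = [1, 0, 0, 0]
r4 m[φ1→X1] = [1, 8, 4, 3]
r4 m[φ1→X8] = [0, 4, 0, 2]
r4 m[φ2→X1] = [0, 2, 4, 0]
r4 m[φ2→X12] = [0, 3, 0, 4]
r4 m[φ3→X10] = [3, 1, 3, 3]
r4 m[φ3→X8] = [1, 5, 1, 4]
r4 m[φ4→X2] = [3, 1, 1, 1]
r4 m[φ4→X10] = [0, 1, 2, 0]
r4 m[φ5→X8] = [1, 9, 2, 4]
r4 m[X1→φ0] = [1, 10, 8, 3]
r4 m[X1→φ1] = [0, 2, 5, 0]
r4 m[X1→φ2] = [1, 8, 5, 3]
r4 m[X2→φ4] = [0, 0, 0, 0]
r4 m[X10→φ3] = [0, 1, 2, 0]
r4 m[X10→φ4] = [3, 1, 3, 3]
r4 m[X12→φ2] = [0, 0, 0, 0]
r4 m[X8→φ1] = [2, 14, 3, 8]
r4 m[X8→φ3] = [1, 13, 2, 6]
r4 m[X8→φ5] = [1, 9, 1, 6]
r4 m[X9→φ0] = [0, 0, 0, 0]
r5 m[φ0→X1] = [0, 0, 1, 0]
r5 m[φ0→X9] = [2, 1, 3, 1]
r5 m[φ1→X1] = [2, 8, 5, 3]
r5 m[φ1→X8] = [0, 4, 0, 2]
r5 m[φ2→X1] = [0, 2, 4, 0]
r5 m[φ2→X12] = [1, 6, 2, 9]
r5 m[φ3→X10] = [3, 1, 3, 3]
r5 m[φ3→X8] = [1, 5, 1, 4]
r5 m[φ4→X2] = [4, 3, 2, 2]
r5 m[φ4→X10] = [0, 1, 2, 0]
r5 m[φ5→X8] = [1, 9, 2, 4]
r5 m[X1→φ0] = [1, 10, 8, 3]
r5 m[X1→φ1] = [0, 2, 5, 0]
r5 m[X1→φ2] = [1, 8, 5, 3]
r5 m[X2→φ4] = [0, 0, 0, 0]
r5 m[X10→φ3] = [0, 1, 2, 0]
r5 m[X10→φ4] = [3, 1, 3, 3]
r5 m[X12→φ2] = [0, 0, 0, 0]
r5 m[X8→φ1] = [2, 14, 3, 8]
r5 m[X8→φ3] = [1, 13, 2, 6]
r5 m[X8→φ5] = [1, 9, 1, 6]
r5 m[X9→φ0] = [0, 0, 0, 0]
r6 m[φ0→X1] = [0, 0, 1, 0]
r6 m[φ0→X9] = [2, 1, 3, 1]
r6 m[φ1→X1] = [2, 8, 5, 3]
r6 m[φ1→X8] = [0, 4, 0, 2]
r6 m[φ2→X1] = [0, 2, 4, 0]
r6 m[φ2→X12] = [1, 6, 2, 9]
r6 m[φ3→X10] = [3, 1, 3, 3]
r6 m[φ3→X8] = [1, 5, 1, 4]
r6 m[φ4→X2] = [4, 3, 2, 2]
r6 m[φ4→X10] = [0, 1, 2, 0]
r6 m[φ5→X8] = [1, 9, 2, 4]
r6 m[X1→φ0] = [2, 10, 9, 3]
r6 m[X1→φ1] = [0, 2, 5, 0]
r6 m[X1→φ2] = [2, 8, 6, 3]
r6 m[X2→φ4] = [0, 0, 0, 0]
r6 m[X10→φ3] = [0, 1, 2, 0]
r6 m[X10→φ4] = [3, 1, 3, 3]
r6 m[X12→φ2] = [0, 0, 0, 0]
r6 m[X8→φ1] = [2, 14, 3, 8]
r6 m[X8→φ3] = [1, 13, 2, 6]
r6 m[X8→φ5] = [1, 9, 1, 6]
r6 m[X9→φ0] = [0, 0, 0, 0]
r7 m[φ0→X1] = [0, 0, 1, 0]
r7 m[φ0→X9] = [3, 2, 3, 2]
r7 m[φ1→X1] = [2, 8, 5, 3]
r7 m[φ1→X8] = [0, 4, 0, 2]
r7 m[φ2→X1] = [0, 2, 4, 0]
r7 m[φ2→X12] = [2, 6, 3, 10]
r7 m[φ3→X10] = [3, 1, 3, 3]
r7 m[φ3→X8] = [1, 5, 1, 4]
r7 m[φ4→X2] = [4, 3, 2, 2]
r7 m[φ4→X10] = [0, 1, 2, 0]
r7 m[φ5→X8] = [1, 9, 2, 4]
r7 m[X1→φ0] = [2, 10, 9, 3]
r7 m[X1→φ1] = [0, 2, 5, 0]
r7 m[X1→φ2] = [2, 8, 6, 3]
r7 m[X2→φ4] = [0, 0, 0, 0]
r7 m[X10→φ3] = [0, 1, 2, 0]
r7 m[X10→φ4] = [3, 1, 3, 3]
r7 m[X12→φ2] = [0, 0, 0, 0]
r7 m[X8→φ1] = [2, 14, 3, 8]
r7 m[X8→φ3] = [1, 13, 2, 6]
r7 m[X8→φ5] = [1, 9, 1, 6]
r7 m[X9→φ0] = [0, 0, 0, 0]
r8 m[φ0→X1] = [0, 0, 1, 0]
r8 m[φ0→X9] = [3, 2, 3, 2]
r8 m[φ1→X1] = [2, 8, 5, 3]
r8 m[φ1→X8] = [0, 4, 0, 2]
r8 m[φ2→X1] = [0, 2, 4, 0]
r8 m[φ2→X12] = [2, 6, 3, 10]
r8 m[φ3→X10] = [3, 1, 3, 3]
r8 m[φ3→X8] = [1, 5, 1, 4]
r8 m[φ4→X2] = [4, 3, 2, 2]
r8 m[φ4→X10] = [0, 1, 2, 0]
r8 m[φ5→X8] = [1, 9, 2, 4]
r8 m[X1→φ0] = [2, 10, 9, 3]
r8 m[X1→φ1] = [0, 2, 5, 0]
r8 m[X1→φ2] = [2, 8, 6, 3]
r8 m[X2→φ4] = [0, 0, 0, 0]
r8 m[X10→φ3] = [0, 1, 2, 0]
r8 m[X10→φ4] = [3, 1, 3, 3]
r8 m[X12→φ2] = [0, 0, 0, 0]
r8 m[X8→φ1] = [2, 14, 3, 8]
r8 m[X8→φ3] = [1, 13, 2, 6]
r8 m[X8→φ5] = [1, 9, 1, 6]
r8 m[X9→φ0] = [0, 0, 0, 0]
fixed point reached at round 8
traceback from X1: (X1=0, X2=2, X10=1, X12=0, X8=0, X9=1), score=2

assignment: (X1=0, X2=2, X10=1, X12=0, X8=0, X9=1); score = 2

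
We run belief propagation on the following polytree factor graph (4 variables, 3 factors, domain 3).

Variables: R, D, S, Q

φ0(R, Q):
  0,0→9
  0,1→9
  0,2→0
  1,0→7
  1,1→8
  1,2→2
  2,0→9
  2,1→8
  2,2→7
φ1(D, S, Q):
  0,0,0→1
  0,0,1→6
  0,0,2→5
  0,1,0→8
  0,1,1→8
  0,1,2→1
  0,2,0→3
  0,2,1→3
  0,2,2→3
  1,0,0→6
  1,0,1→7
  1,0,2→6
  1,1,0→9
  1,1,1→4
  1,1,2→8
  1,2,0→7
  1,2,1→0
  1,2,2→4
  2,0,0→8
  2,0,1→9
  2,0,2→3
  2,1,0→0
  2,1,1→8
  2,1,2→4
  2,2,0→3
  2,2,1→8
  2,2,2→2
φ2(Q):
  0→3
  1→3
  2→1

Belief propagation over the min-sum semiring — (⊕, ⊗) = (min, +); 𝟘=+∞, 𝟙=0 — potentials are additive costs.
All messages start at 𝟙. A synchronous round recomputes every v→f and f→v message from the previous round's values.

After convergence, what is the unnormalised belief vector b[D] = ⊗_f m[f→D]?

b[D] = [2, 5, 3]

init: all messages = 𝟙 over 3 values
r1 m[φ0→R] = [0, 2, 7]
r1 m[φ0→Q] = [7, 8, 0]
r1 m[φ1→D] = [1, 0, 0]
r1 m[φ1→S] = [1, 0, 0]
r1 m[φ1→Q] = [0, 0, 1]
r1 m[φ2→Q] = [3, 3, 1]
r1 m[R→φ0] = [0, 0, 0]
r1 m[D→φ1] = [0, 0, 0]
r1 m[S→φ1] = [0, 0, 0]
r1 m[Q→φ0] = [0, 0, 0]
r1 m[Q→φ1] = [0, 0, 0]
r1 m[Q→φ2] = [0, 0, 0]
r2 m[φ0→R] = [0, 2, 7]
r2 m[φ0→Q] = [7, 8, 0]
r2 m[φ1→D] = [1, 0, 0]
r2 m[φ1→S] = [1, 0, 0]
r2 m[φ1→Q] = [0, 0, 1]
r2 m[φ2→Q] = [3, 3, 1]
r2 m[R→φ0] = [0, 0, 0]
r2 m[D→φ1] = [0, 0, 0]
r2 m[S→φ1] = [0, 0, 0]
r2 m[Q→φ0] = [3, 3, 2]
r2 m[Q→φ1] = [10, 11, 1]
r2 m[Q→φ2] = [7, 8, 1]
r3 m[φ0→R] = [2, 4, 9]
r3 m[φ0→Q] = [7, 8, 0]
r3 m[φ1→D] = [2, 5, 3]
r3 m[φ1→S] = [4, 2, 3]
r3 m[φ1→Q] = [0, 0, 1]
r3 m[φ2→Q] = [3, 3, 1]
r3 m[R→φ0] = [0, 0, 0]
r3 m[D→φ1] = [0, 0, 0]
r3 m[S→φ1] = [0, 0, 0]
r3 m[Q→φ0] = [3, 3, 2]
r3 m[Q→φ1] = [10, 11, 1]
r3 m[Q→φ2] = [7, 8, 1]
r4 m[φ0→R] = [2, 4, 9]
r4 m[φ0→Q] = [7, 8, 0]
r4 m[φ1→D] = [2, 5, 3]
r4 m[φ1→S] = [4, 2, 3]
r4 m[φ1→Q] = [0, 0, 1]
r4 m[φ2→Q] = [3, 3, 1]
r4 m[R→φ0] = [0, 0, 0]
r4 m[D→φ1] = [0, 0, 0]
r4 m[S→φ1] = [0, 0, 0]
r4 m[Q→φ0] = [3, 3, 2]
r4 m[Q→φ1] = [10, 11, 1]
r4 m[Q→φ2] = [7, 8, 1]
fixed point reached at round 4
b[D] = ⊗ incoming = [2, 5, 3]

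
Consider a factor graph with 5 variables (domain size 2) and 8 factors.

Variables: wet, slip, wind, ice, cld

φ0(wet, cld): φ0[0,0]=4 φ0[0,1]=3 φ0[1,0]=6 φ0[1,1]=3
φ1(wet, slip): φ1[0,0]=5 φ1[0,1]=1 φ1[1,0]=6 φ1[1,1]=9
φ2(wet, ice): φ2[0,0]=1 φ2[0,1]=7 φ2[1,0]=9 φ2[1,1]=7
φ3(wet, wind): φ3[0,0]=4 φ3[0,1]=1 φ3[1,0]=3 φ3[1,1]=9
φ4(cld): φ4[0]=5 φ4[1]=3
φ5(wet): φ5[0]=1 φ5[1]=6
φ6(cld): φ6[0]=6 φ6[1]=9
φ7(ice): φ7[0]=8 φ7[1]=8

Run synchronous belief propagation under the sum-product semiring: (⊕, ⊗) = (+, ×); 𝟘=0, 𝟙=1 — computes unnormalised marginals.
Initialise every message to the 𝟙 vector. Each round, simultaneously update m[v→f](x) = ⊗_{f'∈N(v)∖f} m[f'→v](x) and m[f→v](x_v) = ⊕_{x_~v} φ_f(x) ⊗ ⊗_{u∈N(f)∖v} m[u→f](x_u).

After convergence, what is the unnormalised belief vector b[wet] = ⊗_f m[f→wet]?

b[wet] = [385920, 36080640]

init: all messages = 𝟙 over 2 values
r1 m[φ0→wet] = [7, 9]
r1 m[φ0→cld] = [10, 6]
r1 m[φ1→wet] = [6, 15]
r1 m[φ1→slip] = [11, 10]
r1 m[φ2→wet] = [8, 16]
r1 m[φ2→ice] = [10, 14]
r1 m[φ3→wet] = [5, 12]
r1 m[φ3→wind] = [7, 10]
r1 m[φ4→cld] = [5, 3]
r1 m[φ5→wet] = [1, 6]
r1 m[φ6→cld] = [6, 9]
r1 m[φ7→ice] = [8, 8]
r1 m[wet→φ0] = [1, 1]
r1 m[wet→φ1] = [1, 1]
r1 m[wet→φ2] = [1, 1]
r1 m[wet→φ3] = [1, 1]
r1 m[wet→φ5] = [1, 1]
r1 m[slip→φ1] = [1, 1]
r1 m[wind→φ3] = [1, 1]
r1 m[ice→φ2] = [1, 1]
r1 m[ice→φ7] = [1, 1]
r1 m[cld→φ0] = [1, 1]
r1 m[cld→φ4] = [1, 1]
r1 m[cld→φ6] = [1, 1]
r2 m[φ0→wet] = [7, 9]
r2 m[φ0→cld] = [10, 6]
r2 m[φ1→wet] = [6, 15]
r2 m[φ1→slip] = [11, 10]
r2 m[φ2→wet] = [8, 16]
r2 m[φ2→ice] = [10, 14]
r2 m[φ3→wet] = [5, 12]
r2 m[φ3→wind] = [7, 10]
r2 m[φ4→cld] = [5, 3]
r2 m[φ5→wet] = [1, 6]
r2 m[φ6→cld] = [6, 9]
r2 m[φ7→ice] = [8, 8]
r2 m[wet→φ0] = [240, 17280]
r2 m[wet→φ1] = [280, 10368]
r2 m[wet→φ2] = [210, 9720]
r2 m[wet→φ3] = [336, 12960]
r2 m[wet→φ5] = [1680, 25920]
r2 m[slip→φ1] = [1, 1]
r2 m[wind→φ3] = [1, 1]
r2 m[ice→φ2] = [8, 8]
r2 m[ice→φ7] = [10, 14]
r2 m[cld→φ0] = [30, 27]
r2 m[cld→φ4] = [60, 54]
r2 m[cld→φ6] = [50, 18]
r3 m[φ0→wet] = [201, 261]
r3 m[φ0→cld] = [104640, 52560]
r3 m[φ1→wet] = [6, 15]
r3 m[φ1→slip] = [63608, 93592]
r3 m[φ2→wet] = [64, 128]
r3 m[φ2→ice] = [87690, 69510]
r3 m[φ3→wet] = [5, 12]
r3 m[φ3→wind] = [40224, 116976]
r3 m[φ4→cld] = [5, 3]
r3 m[φ5→wet] = [1, 6]
r3 m[φ6→cld] = [6, 9]
r3 m[φ7→ice] = [8, 8]
r3 m[wet→φ0] = [240, 17280]
r3 m[wet→φ1] = [280, 10368]
r3 m[wet→φ2] = [210, 9720]
r3 m[wet→φ3] = [336, 12960]
r3 m[wet→φ5] = [1680, 25920]
r3 m[slip→φ1] = [1, 1]
r3 m[wind→φ3] = [1, 1]
r3 m[ice→φ2] = [8, 8]
r3 m[ice→φ7] = [10, 14]
r3 m[cld→φ0] = [30, 27]
r3 m[cld→φ4] = [60, 54]
r3 m[cld→φ6] = [50, 18]
r4 m[φ0→wet] = [201, 261]
r4 m[φ0→cld] = [104640, 52560]
r4 m[φ1→wet] = [6, 15]
r4 m[φ1→slip] = [63608, 93592]
r4 m[φ2→wet] = [64, 128]
r4 m[φ2→ice] = [87690, 69510]
r4 m[φ3→wet] = [5, 12]
r4 m[φ3→wind] = [40224, 116976]
r4 m[φ4→cld] = [5, 3]
r4 m[φ5→wet] = [1, 6]
r4 m[φ6→cld] = [6, 9]
r4 m[φ7→ice] = [8, 8]
r4 m[wet→φ0] = [1920, 138240]
r4 m[wet→φ1] = [64320, 2405376]
r4 m[wet→φ2] = [6030, 281880]
r4 m[wet→φ3] = [77184, 3006720]
r4 m[wet→φ5] = [385920, 6013440]
r4 m[slip→φ1] = [1, 1]
r4 m[wind→φ3] = [1, 1]
r4 m[ice→φ2] = [8, 8]
r4 m[ice→φ7] = [87690, 69510]
r4 m[cld→φ0] = [30, 27]
r4 m[cld→φ4] = [627840, 473040]
r4 m[cld→φ6] = [523200, 157680]
r5 m[φ0→wet] = [201, 261]
r5 m[φ0→cld] = [837120, 420480]
r5 m[φ1→wet] = [6, 15]
r5 m[φ1→slip] = [14753856, 21712704]
r5 m[φ2→wet] = [64, 128]
r5 m[φ2→ice] = [2542950, 2015370]
r5 m[φ3→wet] = [5, 12]
r5 m[φ3→wind] = [9328896, 27137664]
r5 m[φ4→cld] = [5, 3]
r5 m[φ5→wet] = [1, 6]
r5 m[φ6→cld] = [6, 9]
r5 m[φ7→ice] = [8, 8]
r5 m[wet→φ0] = [1920, 138240]
r5 m[wet→φ1] = [64320, 2405376]
r5 m[wet→φ2] = [6030, 281880]
r5 m[wet→φ3] = [77184, 3006720]
r5 m[wet→φ5] = [385920, 6013440]
r5 m[slip→φ1] = [1, 1]
r5 m[wind→φ3] = [1, 1]
r5 m[ice→φ2] = [8, 8]
r5 m[ice→φ7] = [87690, 69510]
r5 m[cld→φ0] = [30, 27]
r5 m[cld→φ4] = [627840, 473040]
r5 m[cld→φ6] = [523200, 157680]
r6 m[φ0→wet] = [201, 261]
r6 m[φ0→cld] = [837120, 420480]
r6 m[φ1→wet] = [6, 15]
r6 m[φ1→slip] = [14753856, 21712704]
r6 m[φ2→wet] = [64, 128]
r6 m[φ2→ice] = [2542950, 2015370]
r6 m[φ3→wet] = [5, 12]
r6 m[φ3→wind] = [9328896, 27137664]
r6 m[φ4→cld] = [5, 3]
r6 m[φ5→wet] = [1, 6]
r6 m[φ6→cld] = [6, 9]
r6 m[φ7→ice] = [8, 8]
r6 m[wet→φ0] = [1920, 138240]
r6 m[wet→φ1] = [64320, 2405376]
r6 m[wet→φ2] = [6030, 281880]
r6 m[wet→φ3] = [77184, 3006720]
r6 m[wet→φ5] = [385920, 6013440]
r6 m[slip→φ1] = [1, 1]
r6 m[wind→φ3] = [1, 1]
r6 m[ice→φ2] = [8, 8]
r6 m[ice→φ7] = [2542950, 2015370]
r6 m[cld→φ0] = [30, 27]
r6 m[cld→φ4] = [5022720, 3784320]
r6 m[cld→φ6] = [4185600, 1261440]
r7 m[φ0→wet] = [201, 261]
r7 m[φ0→cld] = [837120, 420480]
r7 m[φ1→wet] = [6, 15]
r7 m[φ1→slip] = [14753856, 21712704]
r7 m[φ2→wet] = [64, 128]
r7 m[φ2→ice] = [2542950, 2015370]
r7 m[φ3→wet] = [5, 12]
r7 m[φ3→wind] = [9328896, 27137664]
r7 m[φ4→cld] = [5, 3]
r7 m[φ5→wet] = [1, 6]
r7 m[φ6→cld] = [6, 9]
r7 m[φ7→ice] = [8, 8]
r7 m[wet→φ0] = [1920, 138240]
r7 m[wet→φ1] = [64320, 2405376]
r7 m[wet→φ2] = [6030, 281880]
r7 m[wet→φ3] = [77184, 3006720]
r7 m[wet→φ5] = [385920, 6013440]
r7 m[slip→φ1] = [1, 1]
r7 m[wind→φ3] = [1, 1]
r7 m[ice→φ2] = [8, 8]
r7 m[ice→φ7] = [2542950, 2015370]
r7 m[cld→φ0] = [30, 27]
r7 m[cld→φ4] = [5022720, 3784320]
r7 m[cld→φ6] = [4185600, 1261440]
fixed point reached at round 7
b[wet] = ⊗ incoming = [385920, 36080640]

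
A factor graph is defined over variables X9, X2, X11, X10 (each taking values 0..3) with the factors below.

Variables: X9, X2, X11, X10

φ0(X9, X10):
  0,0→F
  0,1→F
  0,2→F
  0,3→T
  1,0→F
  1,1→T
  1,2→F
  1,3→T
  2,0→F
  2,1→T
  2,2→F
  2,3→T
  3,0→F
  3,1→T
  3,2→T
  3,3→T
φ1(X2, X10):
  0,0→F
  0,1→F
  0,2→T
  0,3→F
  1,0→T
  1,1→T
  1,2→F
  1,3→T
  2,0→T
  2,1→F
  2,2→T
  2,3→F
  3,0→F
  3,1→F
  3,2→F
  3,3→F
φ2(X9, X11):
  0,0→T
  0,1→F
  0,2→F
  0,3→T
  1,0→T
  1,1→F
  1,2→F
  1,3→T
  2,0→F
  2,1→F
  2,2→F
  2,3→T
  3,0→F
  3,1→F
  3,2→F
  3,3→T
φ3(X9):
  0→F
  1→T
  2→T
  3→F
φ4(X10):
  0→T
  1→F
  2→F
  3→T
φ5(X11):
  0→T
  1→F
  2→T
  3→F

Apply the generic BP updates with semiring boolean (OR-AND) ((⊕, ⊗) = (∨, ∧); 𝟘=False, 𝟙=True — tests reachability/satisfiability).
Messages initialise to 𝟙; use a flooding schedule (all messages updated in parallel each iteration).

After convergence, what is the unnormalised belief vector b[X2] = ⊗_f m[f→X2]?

b[X2] = [F, T, F, F]

init: all messages = 𝟙 over 4 values
r1 m[φ0→X9] = [T, T, T, T]
r1 m[φ0→X10] = [F, T, T, T]
r1 m[φ1→X2] = [T, T, T, F]
r1 m[φ1→X10] = [T, T, T, T]
r1 m[φ2→X9] = [T, T, T, T]
r1 m[φ2→X11] = [T, F, F, T]
r1 m[φ3→X9] = [F, T, T, F]
r1 m[φ4→X10] = [T, F, F, T]
r1 m[φ5→X11] = [T, F, T, F]
r1 m[X9→φ0] = [T, T, T, T]
r1 m[X9→φ2] = [T, T, T, T]
r1 m[X9→φ3] = [T, T, T, T]
r1 m[X2→φ1] = [T, T, T, T]
r1 m[X11→φ2] = [T, T, T, T]
r1 m[X11→φ5] = [T, T, T, T]
r1 m[X10→φ0] = [T, T, T, T]
r1 m[X10→φ1] = [T, T, T, T]
r1 m[X10→φ4] = [T, T, T, T]
r2 m[φ0→X9] = [T, T, T, T]
r2 m[φ0→X10] = [F, T, T, T]
r2 m[φ1→X2] = [T, T, T, F]
r2 m[φ1→X10] = [T, T, T, T]
r2 m[φ2→X9] = [T, T, T, T]
r2 m[φ2→X11] = [T, F, F, T]
r2 m[φ3→X9] = [F, T, T, F]
r2 m[φ4→X10] = [T, F, F, T]
r2 m[φ5→X11] = [T, F, T, F]
r2 m[X9→φ0] = [F, T, T, F]
r2 m[X9→φ2] = [F, T, T, F]
r2 m[X9→φ3] = [T, T, T, T]
r2 m[X2→φ1] = [T, T, T, T]
r2 m[X11→φ2] = [T, F, T, F]
r2 m[X11→φ5] = [T, F, F, T]
r2 m[X10→φ0] = [T, F, F, T]
r2 m[X10→φ1] = [F, F, F, T]
r2 m[X10→φ4] = [F, T, T, T]
r3 m[φ0→X9] = [T, T, T, T]
r3 m[φ0→X10] = [F, T, F, T]
r3 m[φ1→X2] = [F, T, F, F]
r3 m[φ1→X10] = [T, T, T, T]
r3 m[φ2→X9] = [T, T, F, F]
r3 m[φ2→X11] = [T, F, F, T]
r3 m[φ3→X9] = [F, T, T, F]
r3 m[φ4→X10] = [T, F, F, T]
r3 m[φ5→X11] = [T, F, T, F]
r3 m[X9→φ0] = [F, T, T, F]
r3 m[X9→φ2] = [F, T, T, F]
r3 m[X9→φ3] = [T, T, T, T]
r3 m[X2→φ1] = [T, T, T, T]
r3 m[X11→φ2] = [T, F, T, F]
r3 m[X11→φ5] = [T, F, F, T]
r3 m[X10→φ0] = [T, F, F, T]
r3 m[X10→φ1] = [F, F, F, T]
r3 m[X10→φ4] = [F, T, T, T]
r4 m[φ0→X9] = [T, T, T, T]
r4 m[φ0→X10] = [F, T, F, T]
r4 m[φ1→X2] = [F, T, F, F]
r4 m[φ1→X10] = [T, T, T, T]
r4 m[φ2→X9] = [T, T, F, F]
r4 m[φ2→X11] = [T, F, F, T]
r4 m[φ3→X9] = [F, T, T, F]
r4 m[φ4→X10] = [T, F, F, T]
r4 m[φ5→X11] = [T, F, T, F]
r4 m[X9→φ0] = [F, T, F, F]
r4 m[X9→φ2] = [F, T, T, F]
r4 m[X9→φ3] = [T, T, F, F]
r4 m[X2→φ1] = [T, T, T, T]
r4 m[X11→φ2] = [T, F, T, F]
r4 m[X11→φ5] = [T, F, F, T]
r4 m[X10→φ0] = [T, F, F, T]
r4 m[X10→φ1] = [F, F, F, T]
r4 m[X10→φ4] = [F, T, F, T]
r5 m[φ0→X9] = [T, T, T, T]
r5 m[φ0→X10] = [F, T, F, T]
r5 m[φ1→X2] = [F, T, F, F]
r5 m[φ1→X10] = [T, T, T, T]
r5 m[φ2→X9] = [T, T, F, F]
r5 m[φ2→X11] = [T, F, F, T]
r5 m[φ3→X9] = [F, T, T, F]
r5 m[φ4→X10] = [T, F, F, T]
r5 m[φ5→X11] = [T, F, T, F]
r5 m[X9→φ0] = [F, T, F, F]
r5 m[X9→φ2] = [F, T, T, F]
r5 m[X9→φ3] = [T, T, F, F]
r5 m[X2→φ1] = [T, T, T, T]
r5 m[X11→φ2] = [T, F, T, F]
r5 m[X11→φ5] = [T, F, F, T]
r5 m[X10→φ0] = [T, F, F, T]
r5 m[X10→φ1] = [F, F, F, T]
r5 m[X10→φ4] = [F, T, F, T]
fixed point reached at round 5
b[X2] = ⊗ incoming = [F, T, F, F]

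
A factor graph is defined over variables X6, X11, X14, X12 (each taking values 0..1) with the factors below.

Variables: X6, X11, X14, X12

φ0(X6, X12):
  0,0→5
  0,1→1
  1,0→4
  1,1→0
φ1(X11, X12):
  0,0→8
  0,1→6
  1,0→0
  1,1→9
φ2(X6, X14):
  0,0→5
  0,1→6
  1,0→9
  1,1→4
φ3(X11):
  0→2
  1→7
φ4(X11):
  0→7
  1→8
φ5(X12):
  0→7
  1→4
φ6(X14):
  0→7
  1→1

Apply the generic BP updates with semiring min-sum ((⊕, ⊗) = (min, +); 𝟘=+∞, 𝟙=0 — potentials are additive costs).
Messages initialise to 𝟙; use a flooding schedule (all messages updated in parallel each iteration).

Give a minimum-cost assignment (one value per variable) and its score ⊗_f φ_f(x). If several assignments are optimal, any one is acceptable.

init: all messages = 𝟙 over 2 values
r1 m[φ0→X6] = [1, 0]
r1 m[φ0→X12] = [4, 0]
r1 m[φ1→X11] = [6, 0]
r1 m[φ1→X12] = [0, 6]
r1 m[φ2→X6] = [5, 4]
r1 m[φ2→X14] = [5, 4]
r1 m[φ3→X11] = [2, 7]
r1 m[φ4→X11] = [7, 8]
r1 m[φ5→X12] = [7, 4]
r1 m[φ6→X14] = [7, 1]
r1 m[X6→φ0] = [0, 0]
r1 m[X6→φ2] = [0, 0]
r1 m[X11→φ1] = [0, 0]
r1 m[X11→φ3] = [0, 0]
r1 m[X11→φ4] = [0, 0]
r1 m[X14→φ2] = [0, 0]
r1 m[X14→φ6] = [0, 0]
r1 m[X12→φ0] = [0, 0]
r1 m[X12→φ1] = [0, 0]
r1 m[X12→φ5] = [0, 0]
r2 m[φ0→X6] = [1, 0]
r2 m[φ0→X12] = [4, 0]
r2 m[φ1→X11] = [6, 0]
r2 m[φ1→X12] = [0, 6]
r2 m[φ2→X6] = [5, 4]
r2 m[φ2→X14] = [5, 4]
r2 m[φ3→X11] = [2, 7]
r2 m[φ4→X11] = [7, 8]
r2 m[φ5→X12] = [7, 4]
r2 m[φ6→X14] = [7, 1]
r2 m[X6→φ0] = [5, 4]
r2 m[X6→φ2] = [1, 0]
r2 m[X11→φ1] = [9, 15]
r2 m[X11→φ3] = [13, 8]
r2 m[X11→φ4] = [8, 7]
r2 m[X14→φ2] = [7, 1]
r2 m[X14→φ6] = [5, 4]
r2 m[X12→φ0] = [7, 10]
r2 m[X12→φ1] = [11, 4]
r2 m[X12→φ5] = [4, 6]
r3 m[φ0→X6] = [11, 10]
r3 m[φ0→X12] = [8, 4]
r3 m[φ1→X11] = [10, 11]
r3 m[φ1→X12] = [15, 15]
r3 m[φ2→X6] = [7, 5]
r3 m[φ2→X14] = [6, 4]
r3 m[φ3→X11] = [2, 7]
r3 m[φ4→X11] = [7, 8]
r3 m[φ5→X12] = [7, 4]
r3 m[φ6→X14] = [7, 1]
r3 m[X6→φ0] = [5, 4]
r3 m[X6→φ2] = [1, 0]
r3 m[X11→φ1] = [9, 15]
r3 m[X11→φ3] = [13, 8]
r3 m[X11→φ4] = [8, 7]
r3 m[X14→φ2] = [7, 1]
r3 m[X14→φ6] = [5, 4]
r3 m[X12→φ0] = [7, 10]
r3 m[X12→φ1] = [11, 4]
r3 m[X12→φ5] = [4, 6]
r4 m[φ0→X6] = [11, 10]
r4 m[φ0→X12] = [8, 4]
r4 m[φ1→X11] = [10, 11]
r4 m[φ1→X12] = [15, 15]
r4 m[φ2→X6] = [7, 5]
r4 m[φ2→X14] = [6, 4]
r4 m[φ3→X11] = [2, 7]
r4 m[φ4→X11] = [7, 8]
r4 m[φ5→X12] = [7, 4]
r4 m[φ6→X14] = [7, 1]
r4 m[X6→φ0] = [7, 5]
r4 m[X6→φ2] = [11, 10]
r4 m[X11→φ1] = [9, 15]
r4 m[X11→φ3] = [17, 19]
r4 m[X11→φ4] = [12, 18]
r4 m[X14→φ2] = [7, 1]
r4 m[X14→φ6] = [6, 4]
r4 m[X12→φ0] = [22, 19]
r4 m[X12→φ1] = [15, 8]
r4 m[X12→φ5] = [23, 19]
r5 m[φ0→X6] = [20, 19]
r5 m[φ0→X12] = [9, 5]
r5 m[φ1→X11] = [14, 15]
r5 m[φ1→X12] = [15, 15]
r5 m[φ2→X6] = [7, 5]
r5 m[φ2→X14] = [16, 14]
r5 m[φ3→X11] = [2, 7]
r5 m[φ4→X11] = [7, 8]
r5 m[φ5→X12] = [7, 4]
r5 m[φ6→X14] = [7, 1]
r5 m[X6→φ0] = [7, 5]
r5 m[X6→φ2] = [11, 10]
r5 m[X11→φ1] = [9, 15]
r5 m[X11→φ3] = [17, 19]
r5 m[X11→φ4] = [12, 18]
r5 m[X14→φ2] = [7, 1]
r5 m[X14→φ6] = [6, 4]
r5 m[X12→φ0] = [22, 19]
r5 m[X12→φ1] = [15, 8]
r5 m[X12→φ5] = [23, 19]
r6 m[φ0→X6] = [20, 19]
r6 m[φ0→X12] = [9, 5]
r6 m[φ1→X11] = [14, 15]
r6 m[φ1→X12] = [15, 15]
r6 m[φ2→X6] = [7, 5]
r6 m[φ2→X14] = [16, 14]
r6 m[φ3→X11] = [2, 7]
r6 m[φ4→X11] = [7, 8]
r6 m[φ5→X12] = [7, 4]
r6 m[φ6→X14] = [7, 1]
r6 m[X6→φ0] = [7, 5]
r6 m[X6→φ2] = [20, 19]
r6 m[X11→φ1] = [9, 15]
r6 m[X11→φ3] = [21, 23]
r6 m[X11→φ4] = [16, 22]
r6 m[X14→φ2] = [7, 1]
r6 m[X14→φ6] = [16, 14]
r6 m[X12→φ0] = [22, 19]
r6 m[X12→φ1] = [16, 9]
r6 m[X12→φ5] = [24, 20]
r7 m[φ0→X6] = [20, 19]
r7 m[φ0→X12] = [9, 5]
r7 m[φ1→X11] = [15, 16]
r7 m[φ1→X12] = [15, 15]
r7 m[φ2→X6] = [7, 5]
r7 m[φ2→X14] = [25, 23]
r7 m[φ3→X11] = [2, 7]
r7 m[φ4→X11] = [7, 8]
r7 m[φ5→X12] = [7, 4]
r7 m[φ6→X14] = [7, 1]
r7 m[X6→φ0] = [7, 5]
r7 m[X6→φ2] = [20, 19]
r7 m[X11→φ1] = [9, 15]
r7 m[X11→φ3] = [21, 23]
r7 m[X11→φ4] = [16, 22]
r7 m[X14→φ2] = [7, 1]
r7 m[X14→φ6] = [16, 14]
r7 m[X12→φ0] = [22, 19]
r7 m[X12→φ1] = [16, 9]
r7 m[X12→φ5] = [24, 20]
r8 m[φ0→X6] = [20, 19]
r8 m[φ0→X12] = [9, 5]
r8 m[φ1→X11] = [15, 16]
r8 m[φ1→X12] = [15, 15]
r8 m[φ2→X6] = [7, 5]
r8 m[φ2→X14] = [25, 23]
r8 m[φ3→X11] = [2, 7]
r8 m[φ4→X11] = [7, 8]
r8 m[φ5→X12] = [7, 4]
r8 m[φ6→X14] = [7, 1]
r8 m[X6→φ0] = [7, 5]
r8 m[X6→φ2] = [20, 19]
r8 m[X11→φ1] = [9, 15]
r8 m[X11→φ3] = [22, 24]
r8 m[X11→φ4] = [17, 23]
r8 m[X14→φ2] = [7, 1]
r8 m[X14→φ6] = [25, 23]
r8 m[X12→φ0] = [22, 19]
r8 m[X12→φ1] = [16, 9]
r8 m[X12→φ5] = [24, 20]
r9 m[φ0→X6] = [20, 19]
r9 m[φ0→X12] = [9, 5]
r9 m[φ1→X11] = [15, 16]
r9 m[φ1→X12] = [15, 15]
r9 m[φ2→X6] = [7, 5]
r9 m[φ2→X14] = [25, 23]
r9 m[φ3→X11] = [2, 7]
r9 m[φ4→X11] = [7, 8]
r9 m[φ5→X12] = [7, 4]
r9 m[φ6→X14] = [7, 1]
r9 m[X6→φ0] = [7, 5]
r9 m[X6→φ2] = [20, 19]
r9 m[X11→φ1] = [9, 15]
r9 m[X11→φ3] = [22, 24]
r9 m[X11→φ4] = [17, 23]
r9 m[X14→φ2] = [7, 1]
r9 m[X14→φ6] = [25, 23]
r9 m[X12→φ0] = [22, 19]
r9 m[X12→φ1] = [16, 9]
r9 m[X12→φ5] = [24, 20]
fixed point reached at round 9
traceback from X6: (X6=1, X11=0, X14=1, X12=1), score=24

assignment: (X6=1, X11=0, X14=1, X12=1); score = 24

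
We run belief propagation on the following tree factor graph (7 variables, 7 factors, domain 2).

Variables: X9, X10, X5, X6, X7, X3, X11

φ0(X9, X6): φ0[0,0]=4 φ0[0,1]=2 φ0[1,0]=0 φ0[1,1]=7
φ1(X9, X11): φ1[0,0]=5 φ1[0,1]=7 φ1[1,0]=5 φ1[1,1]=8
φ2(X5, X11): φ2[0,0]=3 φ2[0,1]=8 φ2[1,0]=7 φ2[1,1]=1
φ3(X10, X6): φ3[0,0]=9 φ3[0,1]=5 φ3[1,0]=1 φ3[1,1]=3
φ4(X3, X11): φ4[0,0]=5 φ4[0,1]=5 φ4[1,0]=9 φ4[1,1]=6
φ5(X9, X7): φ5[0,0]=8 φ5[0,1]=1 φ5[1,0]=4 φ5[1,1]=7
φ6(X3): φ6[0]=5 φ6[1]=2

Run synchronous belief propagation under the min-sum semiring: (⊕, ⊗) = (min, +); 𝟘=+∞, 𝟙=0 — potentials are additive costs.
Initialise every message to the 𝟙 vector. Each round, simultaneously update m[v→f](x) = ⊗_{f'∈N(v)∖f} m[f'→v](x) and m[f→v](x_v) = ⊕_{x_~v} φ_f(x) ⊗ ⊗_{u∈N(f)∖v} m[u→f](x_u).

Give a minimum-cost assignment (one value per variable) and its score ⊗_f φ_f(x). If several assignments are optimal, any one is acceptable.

assignment: (X9=0, X10=1, X5=1, X6=0, X7=1, X3=1, X11=1); score = 22

init: all messages = 𝟙 over 2 values
r1 m[φ0→X9] = [2, 0]
r1 m[φ0→X6] = [0, 2]
r1 m[φ1→X9] = [5, 5]
r1 m[φ1→X11] = [5, 7]
r1 m[φ2→X5] = [3, 1]
r1 m[φ2→X11] = [3, 1]
r1 m[φ3→X10] = [5, 1]
r1 m[φ3→X6] = [1, 3]
r1 m[φ4→X3] = [5, 6]
r1 m[φ4→X11] = [5, 5]
r1 m[φ5→X9] = [1, 4]
r1 m[φ5→X7] = [4, 1]
r1 m[φ6→X3] = [5, 2]
r1 m[X9→φ0] = [0, 0]
r1 m[X9→φ1] = [0, 0]
r1 m[X9→φ5] = [0, 0]
r1 m[X10→φ3] = [0, 0]
r1 m[X5→φ2] = [0, 0]
r1 m[X6→φ0] = [0, 0]
r1 m[X6→φ3] = [0, 0]
r1 m[X7→φ5] = [0, 0]
r1 m[X3→φ4] = [0, 0]
r1 m[X3→φ6] = [0, 0]
r1 m[X11→φ1] = [0, 0]
r1 m[X11→φ2] = [0, 0]
r1 m[X11→φ4] = [0, 0]
r2 m[φ0→X9] = [2, 0]
r2 m[φ0→X6] = [0, 2]
r2 m[φ1→X9] = [5, 5]
r2 m[φ1→X11] = [5, 7]
r2 m[φ2→X5] = [3, 1]
r2 m[φ2→X11] = [3, 1]
r2 m[φ3→X10] = [5, 1]
r2 m[φ3→X6] = [1, 3]
r2 m[φ4→X3] = [5, 6]
r2 m[φ4→X11] = [5, 5]
r2 m[φ5→X9] = [1, 4]
r2 m[φ5→X7] = [4, 1]
r2 m[φ6→X3] = [5, 2]
r2 m[X9→φ0] = [6, 9]
r2 m[X9→φ1] = [3, 4]
r2 m[X9→φ5] = [7, 5]
r2 m[X10→φ3] = [0, 0]
r2 m[X5→φ2] = [0, 0]
r2 m[X6→φ0] = [1, 3]
r2 m[X6→φ3] = [0, 2]
r2 m[X7→φ5] = [0, 0]
r2 m[X3→φ4] = [5, 2]
r2 m[X3→φ6] = [5, 6]
r2 m[X11→φ1] = [8, 6]
r2 m[X11→φ2] = [10, 12]
r2 m[X11→φ4] = [8, 8]
r3 m[φ0→X9] = [5, 1]
r3 m[φ0→X6] = [9, 8]
r3 m[φ1→X9] = [13, 13]
r3 m[φ1→X11] = [8, 10]
r3 m[φ2→X5] = [13, 13]
r3 m[φ2→X11] = [3, 1]
r3 m[φ3→X10] = [7, 1]
r3 m[φ3→X6] = [1, 3]
r3 m[φ4→X3] = [13, 14]
r3 m[φ4→X11] = [10, 8]
r3 m[φ5→X9] = [1, 4]
r3 m[φ5→X7] = [9, 8]
r3 m[φ6→X3] = [5, 2]
r3 m[X9→φ0] = [6, 9]
r3 m[X9→φ1] = [3, 4]
r3 m[X9→φ5] = [7, 5]
r3 m[X10→φ3] = [0, 0]
r3 m[X5→φ2] = [0, 0]
r3 m[X6→φ0] = [1, 3]
r3 m[X6→φ3] = [0, 2]
r3 m[X7→φ5] = [0, 0]
r3 m[X3→φ4] = [5, 2]
r3 m[X3→φ6] = [5, 6]
r3 m[X11→φ1] = [8, 6]
r3 m[X11→φ2] = [10, 12]
r3 m[X11→φ4] = [8, 8]
r4 m[φ0→X9] = [5, 1]
r4 m[φ0→X6] = [9, 8]
r4 m[φ1→X9] = [13, 13]
r4 m[φ1→X11] = [8, 10]
r4 m[φ2→X5] = [13, 13]
r4 m[φ2→X11] = [3, 1]
r4 m[φ3→X10] = [7, 1]
r4 m[φ3→X6] = [1, 3]
r4 m[φ4→X3] = [13, 14]
r4 m[φ4→X11] = [10, 8]
r4 m[φ5→X9] = [1, 4]
r4 m[φ5→X7] = [9, 8]
r4 m[φ6→X3] = [5, 2]
r4 m[X9→φ0] = [14, 17]
r4 m[X9→φ1] = [6, 5]
r4 m[X9→φ5] = [18, 14]
r4 m[X10→φ3] = [0, 0]
r4 m[X5→φ2] = [0, 0]
r4 m[X6→φ0] = [1, 3]
r4 m[X6→φ3] = [9, 8]
r4 m[X7→φ5] = [0, 0]
r4 m[X3→φ4] = [5, 2]
r4 m[X3→φ6] = [13, 14]
r4 m[X11→φ1] = [13, 9]
r4 m[X11→φ2] = [18, 18]
r4 m[X11→φ4] = [11, 11]
r5 m[φ0→X9] = [5, 1]
r5 m[φ0→X6] = [17, 16]
r5 m[φ1→X9] = [16, 17]
r5 m[φ1→X11] = [10, 13]
r5 m[φ2→X5] = [21, 19]
r5 m[φ2→X11] = [3, 1]
r5 m[φ3→X10] = [13, 10]
r5 m[φ3→X6] = [1, 3]
r5 m[φ4→X3] = [16, 17]
r5 m[φ4→X11] = [10, 8]
r5 m[φ5→X9] = [1, 4]
r5 m[φ5→X7] = [18, 19]
r5 m[φ6→X3] = [5, 2]
r5 m[X9→φ0] = [14, 17]
r5 m[X9→φ1] = [6, 5]
r5 m[X9→φ5] = [18, 14]
r5 m[X10→φ3] = [0, 0]
r5 m[X5→φ2] = [0, 0]
r5 m[X6→φ0] = [1, 3]
r5 m[X6→φ3] = [9, 8]
r5 m[X7→φ5] = [0, 0]
r5 m[X3→φ4] = [5, 2]
r5 m[X3→φ6] = [13, 14]
r5 m[X11→φ1] = [13, 9]
r5 m[X11→φ2] = [18, 18]
r5 m[X11→φ4] = [11, 11]
r6 m[φ0→X9] = [5, 1]
r6 m[φ0→X6] = [17, 16]
r6 m[φ1→X9] = [16, 17]
r6 m[φ1→X11] = [10, 13]
r6 m[φ2→X5] = [21, 19]
r6 m[φ2→X11] = [3, 1]
r6 m[φ3→X10] = [13, 10]
r6 m[φ3→X6] = [1, 3]
r6 m[φ4→X3] = [16, 17]
r6 m[φ4→X11] = [10, 8]
r6 m[φ5→X9] = [1, 4]
r6 m[φ5→X7] = [18, 19]
r6 m[φ6→X3] = [5, 2]
r6 m[X9→φ0] = [17, 21]
r6 m[X9→φ1] = [6, 5]
r6 m[X9→φ5] = [21, 18]
r6 m[X10→φ3] = [0, 0]
r6 m[X5→φ2] = [0, 0]
r6 m[X6→φ0] = [1, 3]
r6 m[X6→φ3] = [17, 16]
r6 m[X7→φ5] = [0, 0]
r6 m[X3→φ4] = [5, 2]
r6 m[X3→φ6] = [16, 17]
r6 m[X11→φ1] = [13, 9]
r6 m[X11→φ2] = [20, 21]
r6 m[X11→φ4] = [13, 14]
r7 m[φ0→X9] = [5, 1]
r7 m[φ0→X6] = [21, 19]
r7 m[φ1→X9] = [16, 17]
r7 m[φ1→X11] = [10, 13]
r7 m[φ2→X5] = [23, 22]
r7 m[φ2→X11] = [3, 1]
r7 m[φ3→X10] = [21, 18]
r7 m[φ3→X6] = [1, 3]
r7 m[φ4→X3] = [18, 20]
r7 m[φ4→X11] = [10, 8]
r7 m[φ5→X9] = [1, 4]
r7 m[φ5→X7] = [22, 22]
r7 m[φ6→X3] = [5, 2]
r7 m[X9→φ0] = [17, 21]
r7 m[X9→φ1] = [6, 5]
r7 m[X9→φ5] = [21, 18]
r7 m[X10→φ3] = [0, 0]
r7 m[X5→φ2] = [0, 0]
r7 m[X6→φ0] = [1, 3]
r7 m[X6→φ3] = [17, 16]
r7 m[X7→φ5] = [0, 0]
r7 m[X3→φ4] = [5, 2]
r7 m[X3→φ6] = [16, 17]
r7 m[X11→φ1] = [13, 9]
r7 m[X11→φ2] = [20, 21]
r7 m[X11→φ4] = [13, 14]
r8 m[φ0→X9] = [5, 1]
r8 m[φ0→X6] = [21, 19]
r8 m[φ1→X9] = [16, 17]
r8 m[φ1→X11] = [10, 13]
r8 m[φ2→X5] = [23, 22]
r8 m[φ2→X11] = [3, 1]
r8 m[φ3→X10] = [21, 18]
r8 m[φ3→X6] = [1, 3]
r8 m[φ4→X3] = [18, 20]
r8 m[φ4→X11] = [10, 8]
r8 m[φ5→X9] = [1, 4]
r8 m[φ5→X7] = [22, 22]
r8 m[φ6→X3] = [5, 2]
r8 m[X9→φ0] = [17, 21]
r8 m[X9→φ1] = [6, 5]
r8 m[X9→φ5] = [21, 18]
r8 m[X10→φ3] = [0, 0]
r8 m[X5→φ2] = [0, 0]
r8 m[X6→φ0] = [1, 3]
r8 m[X6→φ3] = [21, 19]
r8 m[X7→φ5] = [0, 0]
r8 m[X3→φ4] = [5, 2]
r8 m[X3→φ6] = [18, 20]
r8 m[X11→φ1] = [13, 9]
r8 m[X11→φ2] = [20, 21]
r8 m[X11→φ4] = [13, 14]
r9 m[φ0→X9] = [5, 1]
r9 m[φ0→X6] = [21, 19]
r9 m[φ1→X9] = [16, 17]
r9 m[φ1→X11] = [10, 13]
r9 m[φ2→X5] = [23, 22]
r9 m[φ2→X11] = [3, 1]
r9 m[φ3→X10] = [24, 22]
r9 m[φ3→X6] = [1, 3]
r9 m[φ4→X3] = [18, 20]
r9 m[φ4→X11] = [10, 8]
r9 m[φ5→X9] = [1, 4]
r9 m[φ5→X7] = [22, 22]
r9 m[φ6→X3] = [5, 2]
r9 m[X9→φ0] = [17, 21]
r9 m[X9→φ1] = [6, 5]
r9 m[X9→φ5] = [21, 18]
r9 m[X10→φ3] = [0, 0]
r9 m[X5→φ2] = [0, 0]
r9 m[X6→φ0] = [1, 3]
r9 m[X6→φ3] = [21, 19]
r9 m[X7→φ5] = [0, 0]
r9 m[X3→φ4] = [5, 2]
r9 m[X3→φ6] = [18, 20]
r9 m[X11→φ1] = [13, 9]
r9 m[X11→φ2] = [20, 21]
r9 m[X11→φ4] = [13, 14]
r10 m[φ0→X9] = [5, 1]
r10 m[φ0→X6] = [21, 19]
r10 m[φ1→X9] = [16, 17]
r10 m[φ1→X11] = [10, 13]
r10 m[φ2→X5] = [23, 22]
r10 m[φ2→X11] = [3, 1]
r10 m[φ3→X10] = [24, 22]
r10 m[φ3→X6] = [1, 3]
r10 m[φ4→X3] = [18, 20]
r10 m[φ4→X11] = [10, 8]
r10 m[φ5→X9] = [1, 4]
r10 m[φ5→X7] = [22, 22]
r10 m[φ6→X3] = [5, 2]
r10 m[X9→φ0] = [17, 21]
r10 m[X9→φ1] = [6, 5]
r10 m[X9→φ5] = [21, 18]
r10 m[X10→φ3] = [0, 0]
r10 m[X5→φ2] = [0, 0]
r10 m[X6→φ0] = [1, 3]
r10 m[X6→φ3] = [21, 19]
r10 m[X7→φ5] = [0, 0]
r10 m[X3→φ4] = [5, 2]
r10 m[X3→φ6] = [18, 20]
r10 m[X11→φ1] = [13, 9]
r10 m[X11→φ2] = [20, 21]
r10 m[X11→φ4] = [13, 14]
fixed point reached at round 10
traceback from X9: (X9=0, X10=1, X5=1, X6=0, X7=1, X3=1, X11=1), score=22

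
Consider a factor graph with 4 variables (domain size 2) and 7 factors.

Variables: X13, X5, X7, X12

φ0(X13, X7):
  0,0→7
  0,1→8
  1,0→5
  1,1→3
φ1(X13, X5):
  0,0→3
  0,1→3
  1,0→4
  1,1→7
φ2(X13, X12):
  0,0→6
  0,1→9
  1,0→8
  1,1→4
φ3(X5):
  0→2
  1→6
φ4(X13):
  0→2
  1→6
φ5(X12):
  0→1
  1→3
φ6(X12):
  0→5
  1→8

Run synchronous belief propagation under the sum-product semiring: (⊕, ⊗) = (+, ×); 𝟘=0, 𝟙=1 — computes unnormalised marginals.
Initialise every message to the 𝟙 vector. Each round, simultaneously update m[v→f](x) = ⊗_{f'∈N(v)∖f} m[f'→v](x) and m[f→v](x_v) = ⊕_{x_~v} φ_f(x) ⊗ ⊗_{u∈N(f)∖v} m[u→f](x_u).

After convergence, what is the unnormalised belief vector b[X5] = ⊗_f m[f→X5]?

init: all messages = 𝟙 over 2 values
r1 m[φ0→X13] = [15, 8]
r1 m[φ0→X7] = [12, 11]
r1 m[φ1→X13] = [6, 11]
r1 m[φ1→X5] = [7, 10]
r1 m[φ2→X13] = [15, 12]
r1 m[φ2→X12] = [14, 13]
r1 m[φ3→X5] = [2, 6]
r1 m[φ4→X13] = [2, 6]
r1 m[φ5→X12] = [1, 3]
r1 m[φ6→X12] = [5, 8]
r1 m[X13→φ0] = [1, 1]
r1 m[X13→φ1] = [1, 1]
r1 m[X13→φ2] = [1, 1]
r1 m[X13→φ4] = [1, 1]
r1 m[X5→φ1] = [1, 1]
r1 m[X5→φ3] = [1, 1]
r1 m[X7→φ0] = [1, 1]
r1 m[X12→φ2] = [1, 1]
r1 m[X12→φ5] = [1, 1]
r1 m[X12→φ6] = [1, 1]
r2 m[φ0→X13] = [15, 8]
r2 m[φ0→X7] = [12, 11]
r2 m[φ1→X13] = [6, 11]
r2 m[φ1→X5] = [7, 10]
r2 m[φ2→X13] = [15, 12]
r2 m[φ2→X12] = [14, 13]
r2 m[φ3→X5] = [2, 6]
r2 m[φ4→X13] = [2, 6]
r2 m[φ5→X12] = [1, 3]
r2 m[φ6→X12] = [5, 8]
r2 m[X13→φ0] = [180, 792]
r2 m[X13→φ1] = [450, 576]
r2 m[X13→φ2] = [180, 528]
r2 m[X13→φ4] = [1350, 1056]
r2 m[X5→φ1] = [2, 6]
r2 m[X5→φ3] = [7, 10]
r2 m[X7→φ0] = [1, 1]
r2 m[X12→φ2] = [5, 24]
r2 m[X12→φ5] = [70, 104]
r2 m[X12→φ6] = [14, 39]
r3 m[φ0→X13] = [15, 8]
r3 m[φ0→X7] = [5220, 3816]
r3 m[φ1→X13] = [24, 50]
r3 m[φ1→X5] = [3654, 5382]
r3 m[φ2→X13] = [246, 136]
r3 m[φ2→X12] = [5304, 3732]
r3 m[φ3→X5] = [2, 6]
r3 m[φ4→X13] = [2, 6]
r3 m[φ5→X12] = [1, 3]
r3 m[φ6→X12] = [5, 8]
r3 m[X13→φ0] = [180, 792]
r3 m[X13→φ1] = [450, 576]
r3 m[X13→φ2] = [180, 528]
r3 m[X13→φ4] = [1350, 1056]
r3 m[X5→φ1] = [2, 6]
r3 m[X5→φ3] = [7, 10]
r3 m[X7→φ0] = [1, 1]
r3 m[X12→φ2] = [5, 24]
r3 m[X12→φ5] = [70, 104]
r3 m[X12→φ6] = [14, 39]
r4 m[φ0→X13] = [15, 8]
r4 m[φ0→X7] = [5220, 3816]
r4 m[φ1→X13] = [24, 50]
r4 m[φ1→X5] = [3654, 5382]
r4 m[φ2→X13] = [246, 136]
r4 m[φ2→X12] = [5304, 3732]
r4 m[φ3→X5] = [2, 6]
r4 m[φ4→X13] = [2, 6]
r4 m[φ5→X12] = [1, 3]
r4 m[φ6→X12] = [5, 8]
r4 m[X13→φ0] = [11808, 40800]
r4 m[X13→φ1] = [7380, 6528]
r4 m[X13→φ2] = [720, 2400]
r4 m[X13→φ4] = [88560, 54400]
r4 m[X5→φ1] = [2, 6]
r4 m[X5→φ3] = [3654, 5382]
r4 m[X7→φ0] = [1, 1]
r4 m[X12→φ2] = [5, 24]
r4 m[X12→φ5] = [26520, 29856]
r4 m[X12→φ6] = [5304, 11196]
r5 m[φ0→X13] = [15, 8]
r5 m[φ0→X7] = [286656, 216864]
r5 m[φ1→X13] = [24, 50]
r5 m[φ1→X5] = [48252, 67836]
r5 m[φ2→X13] = [246, 136]
r5 m[φ2→X12] = [23520, 16080]
r5 m[φ3→X5] = [2, 6]
r5 m[φ4→X13] = [2, 6]
r5 m[φ5→X12] = [1, 3]
r5 m[φ6→X12] = [5, 8]
r5 m[X13→φ0] = [11808, 40800]
r5 m[X13→φ1] = [7380, 6528]
r5 m[X13→φ2] = [720, 2400]
r5 m[X13→φ4] = [88560, 54400]
r5 m[X5→φ1] = [2, 6]
r5 m[X5→φ3] = [3654, 5382]
r5 m[X7→φ0] = [1, 1]
r5 m[X12→φ2] = [5, 24]
r5 m[X12→φ5] = [26520, 29856]
r5 m[X12→φ6] = [5304, 11196]
r6 m[φ0→X13] = [15, 8]
r6 m[φ0→X7] = [286656, 216864]
r6 m[φ1→X13] = [24, 50]
r6 m[φ1→X5] = [48252, 67836]
r6 m[φ2→X13] = [246, 136]
r6 m[φ2→X12] = [23520, 16080]
r6 m[φ3→X5] = [2, 6]
r6 m[φ4→X13] = [2, 6]
r6 m[φ5→X12] = [1, 3]
r6 m[φ6→X12] = [5, 8]
r6 m[X13→φ0] = [11808, 40800]
r6 m[X13→φ1] = [7380, 6528]
r6 m[X13→φ2] = [720, 2400]
r6 m[X13→φ4] = [88560, 54400]
r6 m[X5→φ1] = [2, 6]
r6 m[X5→φ3] = [48252, 67836]
r6 m[X7→φ0] = [1, 1]
r6 m[X12→φ2] = [5, 24]
r6 m[X12→φ5] = [117600, 128640]
r6 m[X12→φ6] = [23520, 48240]
r7 m[φ0→X13] = [15, 8]
r7 m[φ0→X7] = [286656, 216864]
r7 m[φ1→X13] = [24, 50]
r7 m[φ1→X5] = [48252, 67836]
r7 m[φ2→X13] = [246, 136]
r7 m[φ2→X12] = [23520, 16080]
r7 m[φ3→X5] = [2, 6]
r7 m[φ4→X13] = [2, 6]
r7 m[φ5→X12] = [1, 3]
r7 m[φ6→X12] = [5, 8]
r7 m[X13→φ0] = [11808, 40800]
r7 m[X13→φ1] = [7380, 6528]
r7 m[X13→φ2] = [720, 2400]
r7 m[X13→φ4] = [88560, 54400]
r7 m[X5→φ1] = [2, 6]
r7 m[X5→φ3] = [48252, 67836]
r7 m[X7→φ0] = [1, 1]
r7 m[X12→φ2] = [5, 24]
r7 m[X12→φ5] = [117600, 128640]
r7 m[X12→φ6] = [23520, 48240]
fixed point reached at round 7
b[X5] = ⊗ incoming = [96504, 407016]

b[X5] = [96504, 407016]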